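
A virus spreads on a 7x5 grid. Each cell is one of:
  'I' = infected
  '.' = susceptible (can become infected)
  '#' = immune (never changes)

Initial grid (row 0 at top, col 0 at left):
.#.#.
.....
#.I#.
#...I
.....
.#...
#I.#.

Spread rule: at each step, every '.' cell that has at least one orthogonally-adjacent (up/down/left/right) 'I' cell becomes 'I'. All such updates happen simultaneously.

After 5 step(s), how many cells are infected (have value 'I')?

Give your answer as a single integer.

Answer: 27

Derivation:
Step 0 (initial): 3 infected
Step 1: +7 new -> 10 infected
Step 2: +9 new -> 19 infected
Step 3: +5 new -> 24 infected
Step 4: +2 new -> 26 infected
Step 5: +1 new -> 27 infected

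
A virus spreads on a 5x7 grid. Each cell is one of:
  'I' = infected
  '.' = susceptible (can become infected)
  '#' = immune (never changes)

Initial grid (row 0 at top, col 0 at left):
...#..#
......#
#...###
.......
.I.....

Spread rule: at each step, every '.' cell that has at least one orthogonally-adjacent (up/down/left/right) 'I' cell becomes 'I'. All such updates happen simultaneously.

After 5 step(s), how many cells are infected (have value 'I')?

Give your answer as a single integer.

Step 0 (initial): 1 infected
Step 1: +3 new -> 4 infected
Step 2: +4 new -> 8 infected
Step 3: +4 new -> 12 infected
Step 4: +6 new -> 18 infected
Step 5: +5 new -> 23 infected

Answer: 23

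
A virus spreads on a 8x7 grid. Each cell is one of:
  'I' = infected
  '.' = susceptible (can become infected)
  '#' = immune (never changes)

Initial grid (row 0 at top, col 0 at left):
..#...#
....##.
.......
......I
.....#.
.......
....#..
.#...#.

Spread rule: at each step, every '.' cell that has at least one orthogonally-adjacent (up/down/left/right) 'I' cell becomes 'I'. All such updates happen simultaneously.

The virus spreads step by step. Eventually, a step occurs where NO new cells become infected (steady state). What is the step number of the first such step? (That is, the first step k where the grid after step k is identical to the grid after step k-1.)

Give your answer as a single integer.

Step 0 (initial): 1 infected
Step 1: +3 new -> 4 infected
Step 2: +4 new -> 8 infected
Step 3: +5 new -> 13 infected
Step 4: +6 new -> 19 infected
Step 5: +5 new -> 24 infected
Step 6: +7 new -> 31 infected
Step 7: +7 new -> 38 infected
Step 8: +7 new -> 45 infected
Step 9: +2 new -> 47 infected
Step 10: +1 new -> 48 infected
Step 11: +0 new -> 48 infected

Answer: 11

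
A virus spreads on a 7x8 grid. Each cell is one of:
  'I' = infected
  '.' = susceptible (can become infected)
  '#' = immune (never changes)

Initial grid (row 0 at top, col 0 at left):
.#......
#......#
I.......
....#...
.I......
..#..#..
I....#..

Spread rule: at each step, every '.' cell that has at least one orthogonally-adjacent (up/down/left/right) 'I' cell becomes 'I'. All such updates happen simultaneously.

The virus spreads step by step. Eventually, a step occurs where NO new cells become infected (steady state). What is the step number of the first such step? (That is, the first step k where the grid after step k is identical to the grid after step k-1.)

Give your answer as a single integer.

Answer: 10

Derivation:
Step 0 (initial): 3 infected
Step 1: +8 new -> 11 infected
Step 2: +5 new -> 16 infected
Step 3: +6 new -> 22 infected
Step 4: +6 new -> 28 infected
Step 5: +5 new -> 33 infected
Step 6: +6 new -> 39 infected
Step 7: +6 new -> 45 infected
Step 8: +2 new -> 47 infected
Step 9: +1 new -> 48 infected
Step 10: +0 new -> 48 infected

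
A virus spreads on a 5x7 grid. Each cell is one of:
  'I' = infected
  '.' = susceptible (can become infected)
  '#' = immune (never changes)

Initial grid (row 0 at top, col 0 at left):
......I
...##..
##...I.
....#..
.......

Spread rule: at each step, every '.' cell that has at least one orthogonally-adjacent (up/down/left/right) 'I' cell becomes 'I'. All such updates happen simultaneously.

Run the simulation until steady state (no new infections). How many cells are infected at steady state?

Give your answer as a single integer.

Answer: 30

Derivation:
Step 0 (initial): 2 infected
Step 1: +6 new -> 8 infected
Step 2: +4 new -> 12 infected
Step 3: +5 new -> 17 infected
Step 4: +4 new -> 21 infected
Step 5: +4 new -> 25 infected
Step 6: +4 new -> 29 infected
Step 7: +1 new -> 30 infected
Step 8: +0 new -> 30 infected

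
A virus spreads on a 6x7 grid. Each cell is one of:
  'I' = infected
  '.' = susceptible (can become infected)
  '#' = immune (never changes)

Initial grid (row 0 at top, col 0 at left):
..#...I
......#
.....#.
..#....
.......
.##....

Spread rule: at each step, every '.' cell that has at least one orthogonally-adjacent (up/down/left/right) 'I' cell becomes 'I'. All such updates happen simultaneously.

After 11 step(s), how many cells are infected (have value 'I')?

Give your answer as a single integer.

Answer: 36

Derivation:
Step 0 (initial): 1 infected
Step 1: +1 new -> 2 infected
Step 2: +2 new -> 4 infected
Step 3: +2 new -> 6 infected
Step 4: +2 new -> 8 infected
Step 5: +3 new -> 11 infected
Step 6: +5 new -> 16 infected
Step 7: +7 new -> 23 infected
Step 8: +8 new -> 31 infected
Step 9: +3 new -> 34 infected
Step 10: +1 new -> 35 infected
Step 11: +1 new -> 36 infected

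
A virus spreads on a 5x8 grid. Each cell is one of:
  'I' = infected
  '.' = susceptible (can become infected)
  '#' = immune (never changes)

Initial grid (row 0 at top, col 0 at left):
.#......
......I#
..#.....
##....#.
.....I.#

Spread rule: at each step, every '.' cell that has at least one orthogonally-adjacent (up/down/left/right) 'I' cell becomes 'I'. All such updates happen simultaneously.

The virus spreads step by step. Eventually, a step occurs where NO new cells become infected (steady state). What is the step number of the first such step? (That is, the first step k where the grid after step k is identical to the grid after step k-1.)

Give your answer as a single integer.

Answer: 8

Derivation:
Step 0 (initial): 2 infected
Step 1: +6 new -> 8 infected
Step 2: +7 new -> 15 infected
Step 3: +6 new -> 21 infected
Step 4: +5 new -> 26 infected
Step 5: +3 new -> 29 infected
Step 6: +2 new -> 31 infected
Step 7: +2 new -> 33 infected
Step 8: +0 new -> 33 infected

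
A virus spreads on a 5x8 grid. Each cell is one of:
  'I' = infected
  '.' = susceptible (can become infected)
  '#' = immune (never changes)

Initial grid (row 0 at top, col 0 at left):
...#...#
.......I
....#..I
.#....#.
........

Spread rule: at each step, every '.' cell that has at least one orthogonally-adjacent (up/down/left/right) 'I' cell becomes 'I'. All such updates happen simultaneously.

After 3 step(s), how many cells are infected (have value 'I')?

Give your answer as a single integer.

Answer: 13

Derivation:
Step 0 (initial): 2 infected
Step 1: +3 new -> 5 infected
Step 2: +4 new -> 9 infected
Step 3: +4 new -> 13 infected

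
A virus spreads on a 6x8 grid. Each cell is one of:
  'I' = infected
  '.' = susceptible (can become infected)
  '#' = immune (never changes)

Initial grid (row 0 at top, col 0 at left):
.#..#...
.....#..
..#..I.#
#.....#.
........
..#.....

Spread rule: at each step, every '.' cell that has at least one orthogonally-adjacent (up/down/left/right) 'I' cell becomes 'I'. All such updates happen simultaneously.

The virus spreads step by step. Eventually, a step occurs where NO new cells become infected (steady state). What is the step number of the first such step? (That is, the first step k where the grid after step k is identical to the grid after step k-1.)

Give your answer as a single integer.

Step 0 (initial): 1 infected
Step 1: +3 new -> 4 infected
Step 2: +5 new -> 9 infected
Step 3: +7 new -> 16 infected
Step 4: +9 new -> 25 infected
Step 5: +7 new -> 32 infected
Step 6: +3 new -> 35 infected
Step 7: +4 new -> 39 infected
Step 8: +1 new -> 40 infected
Step 9: +0 new -> 40 infected

Answer: 9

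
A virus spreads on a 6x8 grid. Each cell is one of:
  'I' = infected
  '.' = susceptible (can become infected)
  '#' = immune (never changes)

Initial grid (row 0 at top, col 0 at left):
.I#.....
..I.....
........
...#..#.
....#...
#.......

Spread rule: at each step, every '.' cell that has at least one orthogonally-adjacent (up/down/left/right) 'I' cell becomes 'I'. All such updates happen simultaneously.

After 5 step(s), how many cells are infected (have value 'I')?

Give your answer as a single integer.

Answer: 33

Derivation:
Step 0 (initial): 2 infected
Step 1: +4 new -> 6 infected
Step 2: +6 new -> 12 infected
Step 3: +6 new -> 18 infected
Step 4: +8 new -> 26 infected
Step 5: +7 new -> 33 infected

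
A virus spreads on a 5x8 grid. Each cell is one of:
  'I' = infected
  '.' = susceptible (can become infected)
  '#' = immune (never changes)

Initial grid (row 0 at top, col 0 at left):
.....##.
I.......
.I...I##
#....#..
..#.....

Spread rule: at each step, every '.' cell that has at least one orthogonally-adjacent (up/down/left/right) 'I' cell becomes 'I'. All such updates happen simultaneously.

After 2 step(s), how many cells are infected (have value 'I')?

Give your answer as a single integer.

Answer: 18

Derivation:
Step 0 (initial): 3 infected
Step 1: +7 new -> 10 infected
Step 2: +8 new -> 18 infected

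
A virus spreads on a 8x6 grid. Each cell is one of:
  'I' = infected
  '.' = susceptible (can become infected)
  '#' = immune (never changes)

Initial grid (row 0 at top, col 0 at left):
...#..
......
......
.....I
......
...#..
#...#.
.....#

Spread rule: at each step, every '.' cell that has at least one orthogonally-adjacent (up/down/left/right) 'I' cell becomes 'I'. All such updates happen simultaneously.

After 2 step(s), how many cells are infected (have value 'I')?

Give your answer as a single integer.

Answer: 9

Derivation:
Step 0 (initial): 1 infected
Step 1: +3 new -> 4 infected
Step 2: +5 new -> 9 infected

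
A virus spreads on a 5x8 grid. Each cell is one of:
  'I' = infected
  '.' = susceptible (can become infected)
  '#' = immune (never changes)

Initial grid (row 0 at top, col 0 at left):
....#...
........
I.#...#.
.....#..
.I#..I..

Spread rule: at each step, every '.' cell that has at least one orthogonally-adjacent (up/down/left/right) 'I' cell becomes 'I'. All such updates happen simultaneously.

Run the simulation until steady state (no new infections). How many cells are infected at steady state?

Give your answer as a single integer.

Step 0 (initial): 3 infected
Step 1: +7 new -> 10 infected
Step 2: +7 new -> 17 infected
Step 3: +5 new -> 22 infected
Step 4: +6 new -> 28 infected
Step 5: +3 new -> 31 infected
Step 6: +3 new -> 34 infected
Step 7: +1 new -> 35 infected
Step 8: +0 new -> 35 infected

Answer: 35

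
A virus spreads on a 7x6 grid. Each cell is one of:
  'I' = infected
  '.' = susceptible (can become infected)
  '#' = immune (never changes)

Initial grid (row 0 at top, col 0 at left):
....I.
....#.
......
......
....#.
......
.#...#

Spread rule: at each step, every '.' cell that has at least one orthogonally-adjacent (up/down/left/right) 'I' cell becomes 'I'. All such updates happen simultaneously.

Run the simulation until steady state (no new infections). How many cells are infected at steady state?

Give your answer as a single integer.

Step 0 (initial): 1 infected
Step 1: +2 new -> 3 infected
Step 2: +3 new -> 6 infected
Step 3: +4 new -> 10 infected
Step 4: +6 new -> 16 infected
Step 5: +6 new -> 22 infected
Step 6: +5 new -> 27 infected
Step 7: +5 new -> 32 infected
Step 8: +4 new -> 36 infected
Step 9: +1 new -> 37 infected
Step 10: +1 new -> 38 infected
Step 11: +0 new -> 38 infected

Answer: 38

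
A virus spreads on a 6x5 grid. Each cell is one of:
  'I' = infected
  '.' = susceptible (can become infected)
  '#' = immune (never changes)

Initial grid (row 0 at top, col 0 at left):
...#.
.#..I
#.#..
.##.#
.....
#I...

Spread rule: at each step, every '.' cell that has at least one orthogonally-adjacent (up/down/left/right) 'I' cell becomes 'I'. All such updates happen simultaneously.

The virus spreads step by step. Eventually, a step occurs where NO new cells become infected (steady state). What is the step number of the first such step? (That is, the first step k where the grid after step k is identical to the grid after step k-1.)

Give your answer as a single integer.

Answer: 7

Derivation:
Step 0 (initial): 2 infected
Step 1: +5 new -> 7 infected
Step 2: +5 new -> 12 infected
Step 3: +5 new -> 17 infected
Step 4: +2 new -> 19 infected
Step 5: +1 new -> 20 infected
Step 6: +1 new -> 21 infected
Step 7: +0 new -> 21 infected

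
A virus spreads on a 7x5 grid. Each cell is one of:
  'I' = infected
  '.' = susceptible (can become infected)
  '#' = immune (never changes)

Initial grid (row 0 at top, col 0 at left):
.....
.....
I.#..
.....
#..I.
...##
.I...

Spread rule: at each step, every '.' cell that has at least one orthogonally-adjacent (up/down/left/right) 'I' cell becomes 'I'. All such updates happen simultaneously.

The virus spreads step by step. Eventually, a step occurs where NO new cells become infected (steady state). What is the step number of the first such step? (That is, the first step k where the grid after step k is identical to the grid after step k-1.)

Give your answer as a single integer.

Step 0 (initial): 3 infected
Step 1: +9 new -> 12 infected
Step 2: +10 new -> 22 infected
Step 3: +5 new -> 27 infected
Step 4: +3 new -> 30 infected
Step 5: +1 new -> 31 infected
Step 6: +0 new -> 31 infected

Answer: 6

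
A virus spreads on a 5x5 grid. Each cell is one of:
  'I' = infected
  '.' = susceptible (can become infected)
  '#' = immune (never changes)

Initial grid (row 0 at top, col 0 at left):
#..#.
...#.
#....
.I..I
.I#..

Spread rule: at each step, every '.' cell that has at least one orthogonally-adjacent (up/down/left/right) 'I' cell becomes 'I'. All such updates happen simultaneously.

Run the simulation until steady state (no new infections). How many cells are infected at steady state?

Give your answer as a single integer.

Step 0 (initial): 3 infected
Step 1: +7 new -> 10 infected
Step 2: +5 new -> 15 infected
Step 3: +4 new -> 19 infected
Step 4: +1 new -> 20 infected
Step 5: +0 new -> 20 infected

Answer: 20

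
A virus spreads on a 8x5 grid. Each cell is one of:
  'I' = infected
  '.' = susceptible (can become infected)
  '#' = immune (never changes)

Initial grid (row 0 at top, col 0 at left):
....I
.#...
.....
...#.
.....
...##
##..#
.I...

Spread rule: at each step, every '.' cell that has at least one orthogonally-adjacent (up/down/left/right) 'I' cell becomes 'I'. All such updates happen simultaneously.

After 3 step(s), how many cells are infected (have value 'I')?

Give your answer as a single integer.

Answer: 18

Derivation:
Step 0 (initial): 2 infected
Step 1: +4 new -> 6 infected
Step 2: +5 new -> 11 infected
Step 3: +7 new -> 18 infected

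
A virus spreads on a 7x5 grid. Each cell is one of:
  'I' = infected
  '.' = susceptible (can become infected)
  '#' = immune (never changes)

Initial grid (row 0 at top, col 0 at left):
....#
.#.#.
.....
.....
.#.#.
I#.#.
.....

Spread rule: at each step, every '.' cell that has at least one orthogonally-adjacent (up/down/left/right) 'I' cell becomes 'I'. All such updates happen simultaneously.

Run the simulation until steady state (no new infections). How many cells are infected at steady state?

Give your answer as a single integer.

Answer: 28

Derivation:
Step 0 (initial): 1 infected
Step 1: +2 new -> 3 infected
Step 2: +2 new -> 5 infected
Step 3: +3 new -> 8 infected
Step 4: +5 new -> 13 infected
Step 5: +5 new -> 18 infected
Step 6: +5 new -> 23 infected
Step 7: +3 new -> 26 infected
Step 8: +2 new -> 28 infected
Step 9: +0 new -> 28 infected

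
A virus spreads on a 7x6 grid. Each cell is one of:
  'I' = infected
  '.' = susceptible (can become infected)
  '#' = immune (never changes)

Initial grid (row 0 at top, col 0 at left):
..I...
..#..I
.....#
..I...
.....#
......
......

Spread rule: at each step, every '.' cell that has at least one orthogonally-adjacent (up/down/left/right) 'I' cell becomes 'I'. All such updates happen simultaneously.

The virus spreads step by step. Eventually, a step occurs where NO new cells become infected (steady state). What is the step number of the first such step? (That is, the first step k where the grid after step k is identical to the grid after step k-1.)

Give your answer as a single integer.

Answer: 7

Derivation:
Step 0 (initial): 3 infected
Step 1: +8 new -> 11 infected
Step 2: +12 new -> 23 infected
Step 3: +8 new -> 31 infected
Step 4: +4 new -> 35 infected
Step 5: +3 new -> 38 infected
Step 6: +1 new -> 39 infected
Step 7: +0 new -> 39 infected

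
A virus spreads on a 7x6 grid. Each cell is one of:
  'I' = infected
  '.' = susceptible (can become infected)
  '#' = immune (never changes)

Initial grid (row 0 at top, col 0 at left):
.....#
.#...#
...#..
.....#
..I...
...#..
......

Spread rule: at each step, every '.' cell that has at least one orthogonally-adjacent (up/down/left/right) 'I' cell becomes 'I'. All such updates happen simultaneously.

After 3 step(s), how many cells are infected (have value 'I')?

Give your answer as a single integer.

Answer: 21

Derivation:
Step 0 (initial): 1 infected
Step 1: +4 new -> 5 infected
Step 2: +7 new -> 12 infected
Step 3: +9 new -> 21 infected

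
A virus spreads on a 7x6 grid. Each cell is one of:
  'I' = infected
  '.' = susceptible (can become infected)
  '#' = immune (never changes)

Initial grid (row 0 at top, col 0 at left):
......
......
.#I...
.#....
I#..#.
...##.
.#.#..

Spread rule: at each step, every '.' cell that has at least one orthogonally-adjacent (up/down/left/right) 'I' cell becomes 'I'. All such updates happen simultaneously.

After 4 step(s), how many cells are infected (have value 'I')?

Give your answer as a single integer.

Answer: 29

Derivation:
Step 0 (initial): 2 infected
Step 1: +5 new -> 7 infected
Step 2: +9 new -> 16 infected
Step 3: +8 new -> 24 infected
Step 4: +5 new -> 29 infected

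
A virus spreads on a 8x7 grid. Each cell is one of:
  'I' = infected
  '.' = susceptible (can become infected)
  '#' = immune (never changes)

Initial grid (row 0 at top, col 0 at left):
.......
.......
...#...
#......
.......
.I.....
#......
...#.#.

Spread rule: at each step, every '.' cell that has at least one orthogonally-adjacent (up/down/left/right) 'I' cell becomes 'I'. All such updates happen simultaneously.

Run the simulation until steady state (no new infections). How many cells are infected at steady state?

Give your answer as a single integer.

Answer: 51

Derivation:
Step 0 (initial): 1 infected
Step 1: +4 new -> 5 infected
Step 2: +6 new -> 11 infected
Step 3: +7 new -> 18 infected
Step 4: +7 new -> 25 infected
Step 5: +8 new -> 33 infected
Step 6: +7 new -> 40 infected
Step 7: +5 new -> 45 infected
Step 8: +3 new -> 48 infected
Step 9: +2 new -> 50 infected
Step 10: +1 new -> 51 infected
Step 11: +0 new -> 51 infected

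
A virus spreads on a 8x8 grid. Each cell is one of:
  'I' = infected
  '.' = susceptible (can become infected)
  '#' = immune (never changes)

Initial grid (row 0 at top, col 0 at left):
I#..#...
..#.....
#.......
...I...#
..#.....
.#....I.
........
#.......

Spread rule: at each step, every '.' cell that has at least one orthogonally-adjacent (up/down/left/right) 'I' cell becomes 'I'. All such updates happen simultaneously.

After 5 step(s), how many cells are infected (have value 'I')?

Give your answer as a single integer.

Step 0 (initial): 3 infected
Step 1: +9 new -> 12 infected
Step 2: +15 new -> 27 infected
Step 3: +12 new -> 39 infected
Step 4: +8 new -> 47 infected
Step 5: +6 new -> 53 infected

Answer: 53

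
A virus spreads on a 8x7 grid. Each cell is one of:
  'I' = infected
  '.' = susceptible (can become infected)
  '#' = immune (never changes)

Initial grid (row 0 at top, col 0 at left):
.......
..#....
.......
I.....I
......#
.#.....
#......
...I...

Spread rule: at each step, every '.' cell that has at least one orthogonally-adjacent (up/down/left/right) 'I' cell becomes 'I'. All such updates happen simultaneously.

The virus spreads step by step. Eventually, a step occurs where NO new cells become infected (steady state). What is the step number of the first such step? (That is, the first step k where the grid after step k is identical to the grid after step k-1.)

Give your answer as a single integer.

Answer: 7

Derivation:
Step 0 (initial): 3 infected
Step 1: +8 new -> 11 infected
Step 2: +14 new -> 25 infected
Step 3: +17 new -> 42 infected
Step 4: +6 new -> 48 infected
Step 5: +3 new -> 51 infected
Step 6: +1 new -> 52 infected
Step 7: +0 new -> 52 infected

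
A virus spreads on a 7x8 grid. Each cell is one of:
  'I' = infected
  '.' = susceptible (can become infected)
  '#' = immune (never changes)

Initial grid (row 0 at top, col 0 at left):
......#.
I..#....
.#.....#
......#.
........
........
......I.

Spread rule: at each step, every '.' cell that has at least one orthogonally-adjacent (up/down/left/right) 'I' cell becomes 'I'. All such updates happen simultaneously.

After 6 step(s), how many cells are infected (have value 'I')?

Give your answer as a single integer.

Answer: 48

Derivation:
Step 0 (initial): 2 infected
Step 1: +6 new -> 8 infected
Step 2: +7 new -> 15 infected
Step 3: +8 new -> 23 infected
Step 4: +10 new -> 33 infected
Step 5: +11 new -> 44 infected
Step 6: +4 new -> 48 infected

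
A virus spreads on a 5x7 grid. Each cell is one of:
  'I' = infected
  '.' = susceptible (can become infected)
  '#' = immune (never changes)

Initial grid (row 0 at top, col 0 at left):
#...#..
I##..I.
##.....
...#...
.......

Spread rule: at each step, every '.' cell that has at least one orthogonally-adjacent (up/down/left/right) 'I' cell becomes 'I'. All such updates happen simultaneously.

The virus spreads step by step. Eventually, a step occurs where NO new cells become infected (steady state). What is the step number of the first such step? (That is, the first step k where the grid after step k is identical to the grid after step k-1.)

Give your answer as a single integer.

Answer: 9

Derivation:
Step 0 (initial): 2 infected
Step 1: +4 new -> 6 infected
Step 2: +5 new -> 11 infected
Step 3: +5 new -> 16 infected
Step 4: +4 new -> 20 infected
Step 5: +3 new -> 23 infected
Step 6: +2 new -> 25 infected
Step 7: +2 new -> 27 infected
Step 8: +1 new -> 28 infected
Step 9: +0 new -> 28 infected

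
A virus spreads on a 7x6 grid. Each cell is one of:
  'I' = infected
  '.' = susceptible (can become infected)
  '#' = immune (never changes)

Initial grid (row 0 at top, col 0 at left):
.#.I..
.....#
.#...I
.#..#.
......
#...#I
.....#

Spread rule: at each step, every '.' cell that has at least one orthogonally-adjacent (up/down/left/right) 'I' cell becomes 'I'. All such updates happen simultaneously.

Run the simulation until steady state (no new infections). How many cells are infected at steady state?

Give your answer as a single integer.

Answer: 34

Derivation:
Step 0 (initial): 3 infected
Step 1: +6 new -> 9 infected
Step 2: +5 new -> 14 infected
Step 3: +4 new -> 18 infected
Step 4: +4 new -> 22 infected
Step 5: +5 new -> 27 infected
Step 6: +5 new -> 32 infected
Step 7: +1 new -> 33 infected
Step 8: +1 new -> 34 infected
Step 9: +0 new -> 34 infected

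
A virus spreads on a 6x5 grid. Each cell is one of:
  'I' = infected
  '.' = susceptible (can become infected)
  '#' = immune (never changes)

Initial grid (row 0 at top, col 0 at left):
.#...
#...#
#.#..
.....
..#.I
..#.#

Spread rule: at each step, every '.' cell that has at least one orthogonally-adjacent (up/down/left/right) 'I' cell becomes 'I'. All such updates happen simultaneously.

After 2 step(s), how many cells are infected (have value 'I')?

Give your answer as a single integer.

Answer: 6

Derivation:
Step 0 (initial): 1 infected
Step 1: +2 new -> 3 infected
Step 2: +3 new -> 6 infected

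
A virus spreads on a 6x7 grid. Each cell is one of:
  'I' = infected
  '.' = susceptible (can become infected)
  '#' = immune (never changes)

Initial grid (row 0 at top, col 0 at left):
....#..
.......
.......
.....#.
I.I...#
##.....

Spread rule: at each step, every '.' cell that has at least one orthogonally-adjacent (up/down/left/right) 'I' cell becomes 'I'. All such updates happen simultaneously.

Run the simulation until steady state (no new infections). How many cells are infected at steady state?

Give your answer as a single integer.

Step 0 (initial): 2 infected
Step 1: +5 new -> 7 infected
Step 2: +6 new -> 13 infected
Step 3: +7 new -> 20 infected
Step 4: +6 new -> 26 infected
Step 5: +5 new -> 31 infected
Step 6: +2 new -> 33 infected
Step 7: +3 new -> 36 infected
Step 8: +1 new -> 37 infected
Step 9: +0 new -> 37 infected

Answer: 37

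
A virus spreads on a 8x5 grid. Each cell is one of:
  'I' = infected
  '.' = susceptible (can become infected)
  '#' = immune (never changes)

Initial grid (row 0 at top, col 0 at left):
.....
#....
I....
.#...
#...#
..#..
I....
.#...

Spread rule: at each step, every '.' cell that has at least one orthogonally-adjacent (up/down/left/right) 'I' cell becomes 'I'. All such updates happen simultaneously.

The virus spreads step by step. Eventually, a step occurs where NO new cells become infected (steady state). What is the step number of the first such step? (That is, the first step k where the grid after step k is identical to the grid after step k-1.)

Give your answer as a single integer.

Answer: 7

Derivation:
Step 0 (initial): 2 infected
Step 1: +5 new -> 7 infected
Step 2: +4 new -> 11 infected
Step 3: +7 new -> 18 infected
Step 4: +9 new -> 27 infected
Step 5: +6 new -> 33 infected
Step 6: +1 new -> 34 infected
Step 7: +0 new -> 34 infected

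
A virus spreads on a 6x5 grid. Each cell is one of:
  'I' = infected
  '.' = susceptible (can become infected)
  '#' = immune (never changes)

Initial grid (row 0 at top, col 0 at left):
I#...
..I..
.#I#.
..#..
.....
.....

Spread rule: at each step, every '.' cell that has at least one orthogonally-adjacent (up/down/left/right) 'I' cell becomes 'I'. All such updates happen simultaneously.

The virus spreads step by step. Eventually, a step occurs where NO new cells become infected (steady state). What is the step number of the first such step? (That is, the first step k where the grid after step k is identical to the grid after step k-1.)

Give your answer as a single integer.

Answer: 8

Derivation:
Step 0 (initial): 3 infected
Step 1: +4 new -> 7 infected
Step 2: +3 new -> 10 infected
Step 3: +3 new -> 13 infected
Step 4: +3 new -> 16 infected
Step 5: +4 new -> 20 infected
Step 6: +4 new -> 24 infected
Step 7: +2 new -> 26 infected
Step 8: +0 new -> 26 infected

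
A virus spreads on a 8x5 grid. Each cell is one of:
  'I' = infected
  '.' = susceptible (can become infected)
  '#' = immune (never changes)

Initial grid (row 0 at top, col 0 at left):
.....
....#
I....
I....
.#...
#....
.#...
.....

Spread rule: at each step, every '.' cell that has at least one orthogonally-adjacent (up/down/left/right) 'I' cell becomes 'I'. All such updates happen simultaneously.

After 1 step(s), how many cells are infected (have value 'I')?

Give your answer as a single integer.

Answer: 6

Derivation:
Step 0 (initial): 2 infected
Step 1: +4 new -> 6 infected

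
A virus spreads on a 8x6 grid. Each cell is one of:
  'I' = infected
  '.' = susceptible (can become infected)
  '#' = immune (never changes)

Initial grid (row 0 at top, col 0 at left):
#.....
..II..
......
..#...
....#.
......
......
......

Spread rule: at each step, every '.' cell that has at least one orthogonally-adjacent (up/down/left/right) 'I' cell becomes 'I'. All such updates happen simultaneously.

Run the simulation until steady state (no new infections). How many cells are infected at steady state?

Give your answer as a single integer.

Answer: 45

Derivation:
Step 0 (initial): 2 infected
Step 1: +6 new -> 8 infected
Step 2: +7 new -> 15 infected
Step 3: +6 new -> 21 infected
Step 4: +5 new -> 26 infected
Step 5: +6 new -> 32 infected
Step 6: +6 new -> 38 infected
Step 7: +5 new -> 43 infected
Step 8: +2 new -> 45 infected
Step 9: +0 new -> 45 infected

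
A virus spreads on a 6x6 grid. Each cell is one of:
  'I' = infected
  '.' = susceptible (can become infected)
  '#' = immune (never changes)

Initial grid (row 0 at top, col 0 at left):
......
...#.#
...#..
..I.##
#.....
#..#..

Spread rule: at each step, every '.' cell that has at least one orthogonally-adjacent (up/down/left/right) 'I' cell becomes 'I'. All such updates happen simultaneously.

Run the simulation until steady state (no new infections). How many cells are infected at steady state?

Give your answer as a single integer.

Step 0 (initial): 1 infected
Step 1: +4 new -> 5 infected
Step 2: +6 new -> 11 infected
Step 3: +5 new -> 16 infected
Step 4: +5 new -> 21 infected
Step 5: +3 new -> 24 infected
Step 6: +2 new -> 26 infected
Step 7: +1 new -> 27 infected
Step 8: +1 new -> 28 infected
Step 9: +0 new -> 28 infected

Answer: 28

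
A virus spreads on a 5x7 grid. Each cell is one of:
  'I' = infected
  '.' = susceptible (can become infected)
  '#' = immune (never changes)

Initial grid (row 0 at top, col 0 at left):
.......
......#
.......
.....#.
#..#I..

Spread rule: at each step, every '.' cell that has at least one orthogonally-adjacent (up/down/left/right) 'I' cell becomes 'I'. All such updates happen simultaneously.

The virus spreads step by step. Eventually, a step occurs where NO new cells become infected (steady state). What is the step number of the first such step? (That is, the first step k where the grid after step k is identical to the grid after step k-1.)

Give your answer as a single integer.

Step 0 (initial): 1 infected
Step 1: +2 new -> 3 infected
Step 2: +3 new -> 6 infected
Step 3: +5 new -> 11 infected
Step 4: +7 new -> 18 infected
Step 5: +6 new -> 24 infected
Step 6: +4 new -> 28 infected
Step 7: +2 new -> 30 infected
Step 8: +1 new -> 31 infected
Step 9: +0 new -> 31 infected

Answer: 9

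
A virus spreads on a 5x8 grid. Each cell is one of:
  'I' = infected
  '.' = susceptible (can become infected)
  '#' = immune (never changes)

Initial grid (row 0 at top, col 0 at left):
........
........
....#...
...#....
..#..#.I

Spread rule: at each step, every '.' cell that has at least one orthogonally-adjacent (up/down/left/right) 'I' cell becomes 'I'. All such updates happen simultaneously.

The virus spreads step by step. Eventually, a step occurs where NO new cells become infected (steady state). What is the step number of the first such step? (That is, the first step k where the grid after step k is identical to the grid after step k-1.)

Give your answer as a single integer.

Step 0 (initial): 1 infected
Step 1: +2 new -> 3 infected
Step 2: +2 new -> 5 infected
Step 3: +3 new -> 8 infected
Step 4: +4 new -> 12 infected
Step 5: +3 new -> 15 infected
Step 6: +3 new -> 18 infected
Step 7: +2 new -> 20 infected
Step 8: +3 new -> 23 infected
Step 9: +3 new -> 26 infected
Step 10: +4 new -> 30 infected
Step 11: +3 new -> 33 infected
Step 12: +2 new -> 35 infected
Step 13: +1 new -> 36 infected
Step 14: +0 new -> 36 infected

Answer: 14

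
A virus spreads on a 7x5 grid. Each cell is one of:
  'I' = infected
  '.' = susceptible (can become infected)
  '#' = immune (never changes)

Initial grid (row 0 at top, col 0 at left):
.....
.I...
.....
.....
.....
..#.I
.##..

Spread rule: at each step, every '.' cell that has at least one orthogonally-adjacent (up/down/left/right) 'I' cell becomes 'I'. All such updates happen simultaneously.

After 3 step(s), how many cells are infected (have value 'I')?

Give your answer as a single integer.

Answer: 27

Derivation:
Step 0 (initial): 2 infected
Step 1: +7 new -> 9 infected
Step 2: +9 new -> 18 infected
Step 3: +9 new -> 27 infected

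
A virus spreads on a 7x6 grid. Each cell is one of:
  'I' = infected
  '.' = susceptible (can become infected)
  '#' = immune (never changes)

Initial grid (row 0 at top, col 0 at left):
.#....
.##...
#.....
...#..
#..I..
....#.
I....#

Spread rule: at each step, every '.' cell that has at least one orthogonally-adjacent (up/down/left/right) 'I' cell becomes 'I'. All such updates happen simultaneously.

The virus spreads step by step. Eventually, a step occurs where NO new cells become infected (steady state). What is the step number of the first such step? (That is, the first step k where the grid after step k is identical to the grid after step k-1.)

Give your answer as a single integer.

Step 0 (initial): 2 infected
Step 1: +5 new -> 7 infected
Step 2: +8 new -> 15 infected
Step 3: +6 new -> 21 infected
Step 4: +5 new -> 26 infected
Step 5: +3 new -> 29 infected
Step 6: +2 new -> 31 infected
Step 7: +1 new -> 32 infected
Step 8: +0 new -> 32 infected

Answer: 8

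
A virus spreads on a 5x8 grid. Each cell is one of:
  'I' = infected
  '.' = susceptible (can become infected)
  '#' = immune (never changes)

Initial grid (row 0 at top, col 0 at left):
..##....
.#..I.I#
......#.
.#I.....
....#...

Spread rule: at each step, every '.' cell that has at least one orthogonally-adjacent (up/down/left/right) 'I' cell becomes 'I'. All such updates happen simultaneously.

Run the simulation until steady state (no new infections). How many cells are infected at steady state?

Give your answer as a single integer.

Step 0 (initial): 3 infected
Step 1: +8 new -> 11 infected
Step 2: +9 new -> 20 infected
Step 3: +3 new -> 23 infected
Step 4: +4 new -> 27 infected
Step 5: +3 new -> 30 infected
Step 6: +3 new -> 33 infected
Step 7: +0 new -> 33 infected

Answer: 33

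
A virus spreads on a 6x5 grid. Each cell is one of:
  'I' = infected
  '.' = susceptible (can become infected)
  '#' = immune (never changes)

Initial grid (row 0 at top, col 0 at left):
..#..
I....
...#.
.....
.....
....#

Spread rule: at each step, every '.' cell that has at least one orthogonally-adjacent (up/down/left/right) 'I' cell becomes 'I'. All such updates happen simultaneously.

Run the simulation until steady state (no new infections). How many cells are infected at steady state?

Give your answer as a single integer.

Answer: 27

Derivation:
Step 0 (initial): 1 infected
Step 1: +3 new -> 4 infected
Step 2: +4 new -> 8 infected
Step 3: +4 new -> 12 infected
Step 4: +5 new -> 17 infected
Step 5: +5 new -> 22 infected
Step 6: +3 new -> 25 infected
Step 7: +2 new -> 27 infected
Step 8: +0 new -> 27 infected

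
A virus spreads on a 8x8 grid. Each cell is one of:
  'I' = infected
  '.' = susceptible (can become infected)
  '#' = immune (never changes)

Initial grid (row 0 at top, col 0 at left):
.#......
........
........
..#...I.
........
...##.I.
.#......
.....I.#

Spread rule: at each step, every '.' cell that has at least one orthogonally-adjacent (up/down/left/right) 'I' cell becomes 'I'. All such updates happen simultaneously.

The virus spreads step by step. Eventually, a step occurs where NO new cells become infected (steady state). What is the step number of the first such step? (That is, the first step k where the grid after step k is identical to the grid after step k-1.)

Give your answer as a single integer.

Step 0 (initial): 3 infected
Step 1: +10 new -> 13 infected
Step 2: +9 new -> 22 infected
Step 3: +8 new -> 30 infected
Step 4: +7 new -> 37 infected
Step 5: +6 new -> 43 infected
Step 6: +6 new -> 49 infected
Step 7: +6 new -> 55 infected
Step 8: +2 new -> 57 infected
Step 9: +1 new -> 58 infected
Step 10: +0 new -> 58 infected

Answer: 10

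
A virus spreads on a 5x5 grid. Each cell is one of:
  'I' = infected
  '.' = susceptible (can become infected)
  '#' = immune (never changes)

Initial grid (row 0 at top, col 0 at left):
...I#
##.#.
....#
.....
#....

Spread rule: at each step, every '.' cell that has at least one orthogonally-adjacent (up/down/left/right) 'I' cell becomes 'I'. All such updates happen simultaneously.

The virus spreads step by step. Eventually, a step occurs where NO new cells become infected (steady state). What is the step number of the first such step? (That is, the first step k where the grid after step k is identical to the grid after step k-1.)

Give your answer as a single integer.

Step 0 (initial): 1 infected
Step 1: +1 new -> 2 infected
Step 2: +2 new -> 4 infected
Step 3: +2 new -> 6 infected
Step 4: +3 new -> 9 infected
Step 5: +4 new -> 13 infected
Step 6: +4 new -> 17 infected
Step 7: +1 new -> 18 infected
Step 8: +0 new -> 18 infected

Answer: 8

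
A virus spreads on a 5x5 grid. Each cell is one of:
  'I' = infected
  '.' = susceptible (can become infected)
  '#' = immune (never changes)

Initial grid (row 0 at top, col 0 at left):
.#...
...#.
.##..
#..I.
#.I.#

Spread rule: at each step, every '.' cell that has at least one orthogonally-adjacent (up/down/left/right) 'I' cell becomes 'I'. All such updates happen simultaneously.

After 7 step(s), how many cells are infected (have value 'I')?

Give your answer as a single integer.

Answer: 14

Derivation:
Step 0 (initial): 2 infected
Step 1: +5 new -> 7 infected
Step 2: +2 new -> 9 infected
Step 3: +1 new -> 10 infected
Step 4: +1 new -> 11 infected
Step 5: +1 new -> 12 infected
Step 6: +1 new -> 13 infected
Step 7: +1 new -> 14 infected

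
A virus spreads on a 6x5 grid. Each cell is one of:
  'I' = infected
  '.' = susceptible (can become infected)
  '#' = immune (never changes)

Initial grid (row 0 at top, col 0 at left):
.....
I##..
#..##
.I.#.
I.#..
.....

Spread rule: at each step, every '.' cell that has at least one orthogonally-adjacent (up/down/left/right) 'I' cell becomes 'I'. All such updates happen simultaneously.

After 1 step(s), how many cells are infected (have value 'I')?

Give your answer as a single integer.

Answer: 9

Derivation:
Step 0 (initial): 3 infected
Step 1: +6 new -> 9 infected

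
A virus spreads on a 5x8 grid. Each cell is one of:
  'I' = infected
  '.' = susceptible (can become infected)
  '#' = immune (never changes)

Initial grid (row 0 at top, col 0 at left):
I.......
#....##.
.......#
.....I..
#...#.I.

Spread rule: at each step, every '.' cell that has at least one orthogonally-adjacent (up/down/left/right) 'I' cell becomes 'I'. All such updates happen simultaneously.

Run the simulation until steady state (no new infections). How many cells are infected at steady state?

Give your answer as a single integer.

Step 0 (initial): 3 infected
Step 1: +6 new -> 9 infected
Step 2: +6 new -> 15 infected
Step 3: +7 new -> 22 infected
Step 4: +6 new -> 28 infected
Step 5: +3 new -> 31 infected
Step 6: +1 new -> 32 infected
Step 7: +1 new -> 33 infected
Step 8: +1 new -> 34 infected
Step 9: +0 new -> 34 infected

Answer: 34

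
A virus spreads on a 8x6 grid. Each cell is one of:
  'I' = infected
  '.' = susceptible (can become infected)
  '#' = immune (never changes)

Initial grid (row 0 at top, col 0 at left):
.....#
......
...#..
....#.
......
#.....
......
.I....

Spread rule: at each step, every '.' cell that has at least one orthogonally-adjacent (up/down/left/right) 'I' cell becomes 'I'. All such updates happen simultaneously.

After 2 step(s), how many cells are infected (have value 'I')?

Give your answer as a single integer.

Step 0 (initial): 1 infected
Step 1: +3 new -> 4 infected
Step 2: +4 new -> 8 infected

Answer: 8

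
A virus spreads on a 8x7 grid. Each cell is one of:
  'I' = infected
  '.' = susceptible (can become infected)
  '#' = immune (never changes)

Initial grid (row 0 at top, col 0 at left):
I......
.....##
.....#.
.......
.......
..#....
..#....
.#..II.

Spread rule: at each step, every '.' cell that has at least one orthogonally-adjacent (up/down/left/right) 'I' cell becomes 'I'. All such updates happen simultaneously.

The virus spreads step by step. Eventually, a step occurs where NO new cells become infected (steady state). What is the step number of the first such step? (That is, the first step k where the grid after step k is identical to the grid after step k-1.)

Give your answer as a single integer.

Answer: 8

Derivation:
Step 0 (initial): 3 infected
Step 1: +6 new -> 9 infected
Step 2: +8 new -> 17 infected
Step 3: +8 new -> 25 infected
Step 4: +9 new -> 34 infected
Step 5: +10 new -> 44 infected
Step 6: +4 new -> 48 infected
Step 7: +2 new -> 50 infected
Step 8: +0 new -> 50 infected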